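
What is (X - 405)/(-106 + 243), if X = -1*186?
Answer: -591/137 ≈ -4.3139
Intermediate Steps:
X = -186
(X - 405)/(-106 + 243) = (-186 - 405)/(-106 + 243) = -591/137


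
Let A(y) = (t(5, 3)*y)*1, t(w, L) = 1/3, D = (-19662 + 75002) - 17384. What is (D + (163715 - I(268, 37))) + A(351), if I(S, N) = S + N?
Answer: 201483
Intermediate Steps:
I(S, N) = N + S
D = 37956 (D = 55340 - 17384 = 37956)
t(w, L) = ⅓
A(y) = y/3 (A(y) = (y/3)*1 = y/3)
(D + (163715 - I(268, 37))) + A(351) = (37956 + (163715 - (37 + 268))) + (⅓)*351 = (37956 + (163715 - 1*305)) + 117 = (37956 + (163715 - 305)) + 117 = (37956 + 163410) + 117 = 201366 + 117 = 201483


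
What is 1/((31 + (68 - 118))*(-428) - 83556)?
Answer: -1/75424 ≈ -1.3258e-5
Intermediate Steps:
1/((31 + (68 - 118))*(-428) - 83556) = 1/((31 - 50)*(-428) - 83556) = 1/(-19*(-428) - 83556) = 1/(8132 - 83556) = 1/(-75424) = -1/75424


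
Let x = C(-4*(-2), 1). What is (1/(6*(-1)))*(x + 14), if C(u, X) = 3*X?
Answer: -17/6 ≈ -2.8333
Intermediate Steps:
x = 3 (x = 3*1 = 3)
(1/(6*(-1)))*(x + 14) = (1/(6*(-1)))*(3 + 14) = (1/(-6))*17 = (1*(-⅙))*17 = -⅙*17 = -17/6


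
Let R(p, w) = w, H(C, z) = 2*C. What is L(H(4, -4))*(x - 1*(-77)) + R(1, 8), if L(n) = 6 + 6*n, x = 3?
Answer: 4328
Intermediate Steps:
L(H(4, -4))*(x - 1*(-77)) + R(1, 8) = (6 + 6*(2*4))*(3 - 1*(-77)) + 8 = (6 + 6*8)*(3 + 77) + 8 = (6 + 48)*80 + 8 = 54*80 + 8 = 4320 + 8 = 4328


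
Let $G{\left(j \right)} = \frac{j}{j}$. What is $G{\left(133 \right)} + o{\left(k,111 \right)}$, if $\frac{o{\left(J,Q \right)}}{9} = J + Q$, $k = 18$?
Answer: $1162$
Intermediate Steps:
$G{\left(j \right)} = 1$
$o{\left(J,Q \right)} = 9 J + 9 Q$ ($o{\left(J,Q \right)} = 9 \left(J + Q\right) = 9 J + 9 Q$)
$G{\left(133 \right)} + o{\left(k,111 \right)} = 1 + \left(9 \cdot 18 + 9 \cdot 111\right) = 1 + \left(162 + 999\right) = 1 + 1161 = 1162$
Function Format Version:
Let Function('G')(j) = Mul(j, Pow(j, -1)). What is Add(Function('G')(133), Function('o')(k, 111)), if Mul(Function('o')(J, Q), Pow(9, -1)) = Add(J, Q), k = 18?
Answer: 1162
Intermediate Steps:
Function('G')(j) = 1
Function('o')(J, Q) = Add(Mul(9, J), Mul(9, Q)) (Function('o')(J, Q) = Mul(9, Add(J, Q)) = Add(Mul(9, J), Mul(9, Q)))
Add(Function('G')(133), Function('o')(k, 111)) = Add(1, Add(Mul(9, 18), Mul(9, 111))) = Add(1, Add(162, 999)) = Add(1, 1161) = 1162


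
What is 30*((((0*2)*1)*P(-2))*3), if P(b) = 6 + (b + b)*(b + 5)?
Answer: 0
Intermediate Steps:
P(b) = 6 + 2*b*(5 + b) (P(b) = 6 + (2*b)*(5 + b) = 6 + 2*b*(5 + b))
30*((((0*2)*1)*P(-2))*3) = 30*((((0*2)*1)*(6 + 2*(-2)**2 + 10*(-2)))*3) = 30*(((0*1)*(6 + 2*4 - 20))*3) = 30*((0*(6 + 8 - 20))*3) = 30*((0*(-6))*3) = 30*(0*3) = 30*0 = 0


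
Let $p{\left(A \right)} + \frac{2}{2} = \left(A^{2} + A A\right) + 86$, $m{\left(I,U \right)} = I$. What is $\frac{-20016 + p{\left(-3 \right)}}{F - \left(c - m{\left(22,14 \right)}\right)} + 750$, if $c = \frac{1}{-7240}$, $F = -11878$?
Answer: $\frac{64522249370}{85837439} \approx 751.68$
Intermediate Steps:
$p{\left(A \right)} = 85 + 2 A^{2}$ ($p{\left(A \right)} = -1 + \left(\left(A^{2} + A A\right) + 86\right) = -1 + \left(\left(A^{2} + A^{2}\right) + 86\right) = -1 + \left(2 A^{2} + 86\right) = -1 + \left(86 + 2 A^{2}\right) = 85 + 2 A^{2}$)
$c = - \frac{1}{7240} \approx -0.00013812$
$\frac{-20016 + p{\left(-3 \right)}}{F - \left(c - m{\left(22,14 \right)}\right)} + 750 = \frac{-20016 + \left(85 + 2 \left(-3\right)^{2}\right)}{-11878 + \left(22 - - \frac{1}{7240}\right)} + 750 = \frac{-20016 + \left(85 + 2 \cdot 9\right)}{-11878 + \left(22 + \frac{1}{7240}\right)} + 750 = \frac{-20016 + \left(85 + 18\right)}{-11878 + \frac{159281}{7240}} + 750 = \frac{-20016 + 103}{- \frac{85837439}{7240}} + 750 = \left(-19913\right) \left(- \frac{7240}{85837439}\right) + 750 = \frac{144170120}{85837439} + 750 = \frac{64522249370}{85837439}$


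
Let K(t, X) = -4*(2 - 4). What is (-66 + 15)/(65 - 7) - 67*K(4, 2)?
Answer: -31139/58 ≈ -536.88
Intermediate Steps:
K(t, X) = 8 (K(t, X) = -4*(-2) = 8)
(-66 + 15)/(65 - 7) - 67*K(4, 2) = (-66 + 15)/(65 - 7) - 67*8 = -51/58 - 536 = -31139/58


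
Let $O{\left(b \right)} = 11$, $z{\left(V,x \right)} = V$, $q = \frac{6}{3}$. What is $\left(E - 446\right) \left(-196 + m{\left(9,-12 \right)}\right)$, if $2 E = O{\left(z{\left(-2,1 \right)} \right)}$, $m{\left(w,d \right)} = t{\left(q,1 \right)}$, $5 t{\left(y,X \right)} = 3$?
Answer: $\frac{860737}{10} \approx 86074.0$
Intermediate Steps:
$q = 2$ ($q = 6 \cdot \frac{1}{3} = 2$)
$t{\left(y,X \right)} = \frac{3}{5}$ ($t{\left(y,X \right)} = \frac{1}{5} \cdot 3 = \frac{3}{5}$)
$m{\left(w,d \right)} = \frac{3}{5}$
$E = \frac{11}{2}$ ($E = \frac{1}{2} \cdot 11 = \frac{11}{2} \approx 5.5$)
$\left(E - 446\right) \left(-196 + m{\left(9,-12 \right)}\right) = \left(\frac{11}{2} - 446\right) \left(-196 + \frac{3}{5}\right) = \left(- \frac{881}{2}\right) \left(- \frac{977}{5}\right) = \frac{860737}{10}$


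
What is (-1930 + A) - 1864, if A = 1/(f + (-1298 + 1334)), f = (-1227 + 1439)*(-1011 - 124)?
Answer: -912775697/240584 ≈ -3794.0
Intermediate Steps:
f = -240620 (f = 212*(-1135) = -240620)
A = -1/240584 (A = 1/(-240620 + (-1298 + 1334)) = 1/(-240620 + 36) = 1/(-240584) = -1/240584 ≈ -4.1566e-6)
(-1930 + A) - 1864 = (-1930 - 1/240584) - 1864 = -464327121/240584 - 1864 = -912775697/240584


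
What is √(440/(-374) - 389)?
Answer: 3*I*√12529/17 ≈ 19.753*I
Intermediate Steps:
√(440/(-374) - 389) = √(440*(-1/374) - 389) = √(-20/17 - 389) = √(-6633/17) = 3*I*√12529/17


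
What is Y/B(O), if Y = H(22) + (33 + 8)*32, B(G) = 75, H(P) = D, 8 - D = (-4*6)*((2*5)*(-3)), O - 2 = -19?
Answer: 8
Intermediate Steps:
O = -17 (O = 2 - 19 = -17)
D = -712 (D = 8 - (-4*6)*(2*5)*(-3) = 8 - (-24)*10*(-3) = 8 - (-24)*(-30) = 8 - 1*720 = 8 - 720 = -712)
H(P) = -712
Y = 600 (Y = -712 + (33 + 8)*32 = -712 + 41*32 = -712 + 1312 = 600)
Y/B(O) = 600/75 = 600*(1/75) = 8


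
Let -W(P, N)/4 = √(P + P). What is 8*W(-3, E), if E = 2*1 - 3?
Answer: -32*I*√6 ≈ -78.384*I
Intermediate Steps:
E = -1 (E = 2 - 3 = -1)
W(P, N) = -4*√2*√P (W(P, N) = -4*√(P + P) = -4*√2*√P)
8*W(-3, E) = 8*(-4*√2*√(-3)) = 8*(-4*√2*I*√3) = 8*(-4*I*√6) = -32*I*√6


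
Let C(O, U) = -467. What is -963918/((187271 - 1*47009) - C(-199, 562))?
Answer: -963918/140729 ≈ -6.8495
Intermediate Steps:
-963918/((187271 - 1*47009) - C(-199, 562)) = -963918/((187271 - 1*47009) - 1*(-467)) = -963918/((187271 - 47009) + 467) = -963918/(140262 + 467) = -963918/140729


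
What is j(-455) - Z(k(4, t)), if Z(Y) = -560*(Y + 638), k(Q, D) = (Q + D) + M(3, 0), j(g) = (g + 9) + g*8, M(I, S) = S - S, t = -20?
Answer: 344234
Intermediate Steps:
M(I, S) = 0
j(g) = 9 + 9*g (j(g) = (9 + g) + 8*g = 9 + 9*g)
k(Q, D) = D + Q (k(Q, D) = (Q + D) + 0 = (D + Q) + 0 = D + Q)
Z(Y) = -357280 - 560*Y (Z(Y) = -560*(638 + Y) = -357280 - 560*Y)
j(-455) - Z(k(4, t)) = (9 + 9*(-455)) - (-357280 - 560*(-20 + 4)) = (9 - 4095) - (-357280 - 560*(-16)) = -4086 - (-357280 + 8960) = -4086 - 1*(-348320) = -4086 + 348320 = 344234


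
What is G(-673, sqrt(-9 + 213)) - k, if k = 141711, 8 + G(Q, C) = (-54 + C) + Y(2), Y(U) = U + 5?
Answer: -141766 + 2*sqrt(51) ≈ -1.4175e+5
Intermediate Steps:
Y(U) = 5 + U
G(Q, C) = -55 + C (G(Q, C) = -8 + ((-54 + C) + (5 + 2)) = -8 + ((-54 + C) + 7) = -8 + (-47 + C) = -55 + C)
G(-673, sqrt(-9 + 213)) - k = (-55 + sqrt(-9 + 213)) - 1*141711 = (-55 + sqrt(204)) - 141711 = (-55 + 2*sqrt(51)) - 141711 = -141766 + 2*sqrt(51)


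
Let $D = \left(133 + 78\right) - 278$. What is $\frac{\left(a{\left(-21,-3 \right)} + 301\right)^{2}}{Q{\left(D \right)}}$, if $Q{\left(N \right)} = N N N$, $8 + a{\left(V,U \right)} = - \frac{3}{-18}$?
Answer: $- \frac{3094081}{10827468} \approx -0.28576$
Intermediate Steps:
$a{\left(V,U \right)} = - \frac{47}{6}$ ($a{\left(V,U \right)} = -8 - \frac{3}{-18} = -8 - - \frac{1}{6} = -8 + \frac{1}{6} = - \frac{47}{6}$)
$D = -67$ ($D = 211 - 278 = -67$)
$Q{\left(N \right)} = N^{3}$ ($Q{\left(N \right)} = N^{2} N = N^{3}$)
$\frac{\left(a{\left(-21,-3 \right)} + 301\right)^{2}}{Q{\left(D \right)}} = \frac{\left(- \frac{47}{6} + 301\right)^{2}}{\left(-67\right)^{3}} = \frac{\left(\frac{1759}{6}\right)^{2}}{-300763} = \frac{3094081}{36} \left(- \frac{1}{300763}\right) = - \frac{3094081}{10827468}$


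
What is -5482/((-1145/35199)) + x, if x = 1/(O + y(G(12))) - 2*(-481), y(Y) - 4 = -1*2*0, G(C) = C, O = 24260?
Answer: 4708730268857/27782280 ≈ 1.6949e+5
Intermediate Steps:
y(Y) = 4 (y(Y) = 4 - 1*2*0 = 4 - 2*0 = 4 + 0 = 4)
x = 23341969/24264 (x = 1/(24260 + 4) - 2*(-481) = 1/24264 - 1*(-962) = 1/24264 + 962 = 23341969/24264 ≈ 962.00)
-5482/((-1145/35199)) + x = -5482/((-1145/35199)) + 23341969/24264 = -5482/((-1145*1/35199)) + 23341969/24264 = -5482/(-1145/35199) + 23341969/24264 = -5482*(-35199/1145) + 23341969/24264 = 192960918/1145 + 23341969/24264 = 4708730268857/27782280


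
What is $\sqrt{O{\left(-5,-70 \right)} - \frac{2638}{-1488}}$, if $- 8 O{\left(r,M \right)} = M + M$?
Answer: $\frac{\sqrt{2667054}}{372} \approx 4.3901$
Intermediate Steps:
$O{\left(r,M \right)} = - \frac{M}{4}$ ($O{\left(r,M \right)} = - \frac{M + M}{8} = - \frac{2 M}{8} = - \frac{M}{4}$)
$\sqrt{O{\left(-5,-70 \right)} - \frac{2638}{-1488}} = \sqrt{\left(- \frac{1}{4}\right) \left(-70\right) - \frac{2638}{-1488}} = \sqrt{\frac{35}{2} - - \frac{1319}{744}} = \sqrt{\frac{35}{2} + \frac{1319}{744}} = \sqrt{\frac{14339}{744}} = \frac{\sqrt{2667054}}{372}$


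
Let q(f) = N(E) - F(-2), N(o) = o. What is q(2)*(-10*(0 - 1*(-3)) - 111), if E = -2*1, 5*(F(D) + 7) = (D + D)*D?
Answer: -2397/5 ≈ -479.40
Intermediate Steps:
F(D) = -7 + 2*D²/5 (F(D) = -7 + ((D + D)*D)/5 = -7 + ((2*D)*D)/5 = -7 + (2*D²)/5 = -7 + 2*D²/5)
E = -2
q(f) = 17/5 (q(f) = -2 - (-7 + (⅖)*(-2)²) = -2 - (-7 + (⅖)*4) = -2 - (-7 + 8/5) = -2 - 1*(-27/5) = -2 + 27/5 = 17/5)
q(2)*(-10*(0 - 1*(-3)) - 111) = 17*(-10*(0 - 1*(-3)) - 111)/5 = 17*(-10*(0 + 3) - 111)/5 = 17*(-10*3 - 111)/5 = 17*(-30 - 111)/5 = (17/5)*(-141) = -2397/5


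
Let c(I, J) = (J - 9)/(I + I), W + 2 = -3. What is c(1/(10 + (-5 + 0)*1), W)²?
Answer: 1225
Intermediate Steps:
W = -5 (W = -2 - 3 = -5)
c(I, J) = (-9 + J)/(2*I) (c(I, J) = (-9 + J)/((2*I)) = (-9 + J)*(1/(2*I)) = (-9 + J)/(2*I))
c(1/(10 + (-5 + 0)*1), W)² = ((-9 - 5)/(2*(1/(10 + (-5 + 0)*1))))² = ((½)*(-14)/1/(10 - 5*1))² = ((½)*(-14)/1/(10 - 5))² = ((½)*(-14)/1/5)² = ((½)*(-14)/(⅕))² = ((½)*5*(-14))² = (-35)² = 1225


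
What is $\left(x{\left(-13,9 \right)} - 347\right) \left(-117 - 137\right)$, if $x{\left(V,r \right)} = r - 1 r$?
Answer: $88138$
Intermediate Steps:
$x{\left(V,r \right)} = 0$ ($x{\left(V,r \right)} = r - r = 0$)
$\left(x{\left(-13,9 \right)} - 347\right) \left(-117 - 137\right) = \left(0 - 347\right) \left(-117 - 137\right) = \left(-347\right) \left(-254\right) = 88138$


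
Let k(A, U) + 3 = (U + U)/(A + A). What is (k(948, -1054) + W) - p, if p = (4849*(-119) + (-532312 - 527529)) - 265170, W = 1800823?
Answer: 1755156061/474 ≈ 3.7029e+6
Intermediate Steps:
k(A, U) = -3 + U/A (k(A, U) = -3 + (U + U)/(A + A) = -3 + (2*U)/((2*A)) = -3 + (2*U)*(1/(2*A)) = -3 + U/A)
p = -1902042 (p = (-577031 - 1059841) - 265170 = -1636872 - 265170 = -1902042)
(k(948, -1054) + W) - p = ((-3 - 1054/948) + 1800823) - 1*(-1902042) = ((-3 - 1054*1/948) + 1800823) + 1902042 = ((-3 - 527/474) + 1800823) + 1902042 = (-1949/474 + 1800823) + 1902042 = 853588153/474 + 1902042 = 1755156061/474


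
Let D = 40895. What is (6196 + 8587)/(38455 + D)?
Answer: 14783/79350 ≈ 0.18630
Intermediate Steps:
(6196 + 8587)/(38455 + D) = (6196 + 8587)/(38455 + 40895) = 14783/79350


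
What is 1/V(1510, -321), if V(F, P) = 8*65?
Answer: 1/520 ≈ 0.0019231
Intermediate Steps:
V(F, P) = 520
1/V(1510, -321) = 1/520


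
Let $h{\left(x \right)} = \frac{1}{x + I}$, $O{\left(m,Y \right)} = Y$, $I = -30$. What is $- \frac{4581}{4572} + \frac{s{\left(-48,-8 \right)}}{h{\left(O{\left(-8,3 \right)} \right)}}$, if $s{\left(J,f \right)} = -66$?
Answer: $\frac{904747}{508} \approx 1781.0$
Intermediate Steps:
$h{\left(x \right)} = \frac{1}{-30 + x}$ ($h{\left(x \right)} = \frac{1}{x - 30} = \frac{1}{-30 + x}$)
$- \frac{4581}{4572} + \frac{s{\left(-48,-8 \right)}}{h{\left(O{\left(-8,3 \right)} \right)}} = - \frac{4581}{4572} - \frac{66}{\frac{1}{-30 + 3}} = \left(-4581\right) \frac{1}{4572} - \frac{66}{\frac{1}{-27}} = - \frac{509}{508} - \frac{66}{- \frac{1}{27}} = - \frac{509}{508} - -1782 = - \frac{509}{508} + 1782 = \frac{904747}{508}$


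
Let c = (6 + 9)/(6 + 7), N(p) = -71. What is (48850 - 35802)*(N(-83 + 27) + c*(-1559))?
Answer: -317170784/13 ≈ -2.4398e+7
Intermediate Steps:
c = 15/13 ≈ 1.1538
(48850 - 35802)*(N(-83 + 27) + c*(-1559)) = (48850 - 35802)*(-71 + (15/13)*(-1559)) = 13048*(-71 - 23385/13) = 13048*(-24308/13) = -317170784/13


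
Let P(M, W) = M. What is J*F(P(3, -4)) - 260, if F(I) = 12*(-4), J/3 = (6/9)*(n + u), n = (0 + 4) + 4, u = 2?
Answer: -1220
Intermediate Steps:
n = 8 (n = 4 + 4 = 8)
J = 20 (J = 3*((6/9)*(8 + 2)) = 3*((6*(⅑))*10) = 3*((⅔)*10) = 3*(20/3) = 20)
F(I) = -48
J*F(P(3, -4)) - 260 = 20*(-48) - 260 = -960 - 260 = -1220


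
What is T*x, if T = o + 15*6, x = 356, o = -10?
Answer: 28480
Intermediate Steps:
T = 80 (T = -10 + 15*6 = -10 + 90 = 80)
T*x = 80*356 = 28480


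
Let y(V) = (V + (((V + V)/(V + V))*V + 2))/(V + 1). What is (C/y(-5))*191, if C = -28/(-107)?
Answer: 2674/107 ≈ 24.991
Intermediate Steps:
C = 28/107 (C = -28*(-1/107) = 28/107 ≈ 0.26168)
y(V) = (2 + 2*V)/(1 + V) (y(V) = (V + (((2*V)/((2*V)))*V + 2))/(1 + V) = (V + (((2*V)*(1/(2*V)))*V + 2))/(1 + V) = (V + (1*V + 2))/(1 + V) = (V + (V + 2))/(1 + V) = (V + (2 + V))/(1 + V) = (2 + 2*V)/(1 + V))
(C/y(-5))*191 = ((28/107)/2)*191 = ((28/107)*(1/2))*191 = (14/107)*191 = 2674/107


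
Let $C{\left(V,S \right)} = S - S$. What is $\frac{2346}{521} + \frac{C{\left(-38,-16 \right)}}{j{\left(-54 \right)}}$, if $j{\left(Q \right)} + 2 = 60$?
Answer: $\frac{2346}{521} \approx 4.5029$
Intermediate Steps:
$j{\left(Q \right)} = 58$ ($j{\left(Q \right)} = -2 + 60 = 58$)
$C{\left(V,S \right)} = 0$
$\frac{2346}{521} + \frac{C{\left(-38,-16 \right)}}{j{\left(-54 \right)}} = \frac{2346}{521} + \frac{0}{58} = 2346 \cdot \frac{1}{521} + 0 \cdot \frac{1}{58} = \frac{2346}{521} + 0 = \frac{2346}{521}$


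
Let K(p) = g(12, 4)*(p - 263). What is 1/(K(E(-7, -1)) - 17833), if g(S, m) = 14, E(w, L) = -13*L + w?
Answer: -1/21431 ≈ -4.6661e-5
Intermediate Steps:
E(w, L) = w - 13*L
K(p) = -3682 + 14*p (K(p) = 14*(p - 263) = 14*(-263 + p) = -3682 + 14*p)
1/(K(E(-7, -1)) - 17833) = 1/((-3682 + 14*(-7 - 13*(-1))) - 17833) = 1/((-3682 + 14*(-7 + 13)) - 17833) = 1/((-3682 + 14*6) - 17833) = 1/((-3682 + 84) - 17833) = 1/(-3598 - 17833) = 1/(-21431) = -1/21431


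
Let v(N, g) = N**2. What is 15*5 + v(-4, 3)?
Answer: 91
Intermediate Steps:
15*5 + v(-4, 3) = 15*5 + (-4)**2 = 75 + 16 = 91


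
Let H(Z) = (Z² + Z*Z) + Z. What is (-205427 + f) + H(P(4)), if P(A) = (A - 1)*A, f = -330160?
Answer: -535287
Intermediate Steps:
P(A) = A*(-1 + A) (P(A) = (-1 + A)*A = A*(-1 + A))
H(Z) = Z + 2*Z² (H(Z) = (Z² + Z²) + Z = 2*Z² + Z = Z + 2*Z²)
(-205427 + f) + H(P(4)) = (-205427 - 330160) + (4*(-1 + 4))*(1 + 2*(4*(-1 + 4))) = -535587 + (4*3)*(1 + 2*(4*3)) = -535587 + 12*(1 + 2*12) = -535587 + 12*(1 + 24) = -535587 + 12*25 = -535587 + 300 = -535287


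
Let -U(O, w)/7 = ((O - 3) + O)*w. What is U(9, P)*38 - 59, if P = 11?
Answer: -43949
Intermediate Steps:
U(O, w) = -7*w*(-3 + 2*O) (U(O, w) = -7*((O - 3) + O)*w = -7*((-3 + O) + O)*w = -7*(-3 + 2*O)*w = -7*w*(-3 + 2*O))
U(9, P)*38 - 59 = (7*11*(3 - 2*9))*38 - 59 = (7*11*(3 - 18))*38 - 59 = (7*11*(-15))*38 - 59 = -1155*38 - 59 = -43890 - 59 = -43949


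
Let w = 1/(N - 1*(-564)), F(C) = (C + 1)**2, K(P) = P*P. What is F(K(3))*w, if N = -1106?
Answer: -50/271 ≈ -0.18450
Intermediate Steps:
K(P) = P**2
F(C) = (1 + C)**2
w = -1/542 (w = 1/(-1106 - 1*(-564)) = 1/(-1106 + 564) = 1/(-542) = -1/542 ≈ -0.0018450)
F(K(3))*w = (1 + 3**2)**2*(-1/542) = (1 + 9)**2*(-1/542) = 10**2*(-1/542) = 100*(-1/542) = -50/271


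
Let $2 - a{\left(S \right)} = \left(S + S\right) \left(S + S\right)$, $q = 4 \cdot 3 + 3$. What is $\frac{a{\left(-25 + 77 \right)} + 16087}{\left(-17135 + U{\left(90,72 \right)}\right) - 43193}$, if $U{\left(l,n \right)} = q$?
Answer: $- \frac{5273}{60313} \approx -0.087427$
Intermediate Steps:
$q = 15$ ($q = 12 + 3 = 15$)
$U{\left(l,n \right)} = 15$
$a{\left(S \right)} = 2 - 4 S^{2}$ ($a{\left(S \right)} = 2 - \left(S + S\right) \left(S + S\right) = 2 - 2 S 2 S = 2 - 4 S^{2}$)
$\frac{a{\left(-25 + 77 \right)} + 16087}{\left(-17135 + U{\left(90,72 \right)}\right) - 43193} = \frac{\left(2 - 4 \left(-25 + 77\right)^{2}\right) + 16087}{\left(-17135 + 15\right) - 43193} = \frac{\left(2 - 4 \cdot 52^{2}\right) + 16087}{-17120 - 43193} = \frac{\left(2 - 10816\right) + 16087}{-60313} = \left(\left(2 - 10816\right) + 16087\right) \left(- \frac{1}{60313}\right) = \left(-10814 + 16087\right) \left(- \frac{1}{60313}\right) = 5273 \left(- \frac{1}{60313}\right) = - \frac{5273}{60313}$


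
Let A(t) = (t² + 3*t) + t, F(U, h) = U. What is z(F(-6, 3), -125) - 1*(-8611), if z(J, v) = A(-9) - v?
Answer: 8781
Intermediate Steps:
A(t) = t² + 4*t
z(J, v) = 45 - v (z(J, v) = -9*(4 - 9) - v = -9*(-5) - v = 45 - v)
z(F(-6, 3), -125) - 1*(-8611) = (45 - 1*(-125)) - 1*(-8611) = (45 + 125) + 8611 = 170 + 8611 = 8781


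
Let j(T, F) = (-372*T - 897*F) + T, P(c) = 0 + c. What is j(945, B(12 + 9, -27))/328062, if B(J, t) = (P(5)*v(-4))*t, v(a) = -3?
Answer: -118980/54677 ≈ -2.1761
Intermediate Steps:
P(c) = c
B(J, t) = -15*t (B(J, t) = (5*(-3))*t = -15*t)
j(T, F) = -897*F - 371*T (j(T, F) = (-897*F - 372*T) + T = -897*F - 371*T)
j(945, B(12 + 9, -27))/328062 = (-(-13455)*(-27) - 371*945)/328062 = (-897*405 - 350595)*(1/328062) = (-363285 - 350595)*(1/328062) = -713880*1/328062 = -118980/54677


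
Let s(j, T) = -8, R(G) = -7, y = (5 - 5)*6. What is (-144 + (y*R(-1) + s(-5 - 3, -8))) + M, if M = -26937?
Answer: -27089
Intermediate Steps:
y = 0 (y = 0*6 = 0)
(-144 + (y*R(-1) + s(-5 - 3, -8))) + M = (-144 + (0*(-7) - 8)) - 26937 = (-144 + (0 - 8)) - 26937 = (-144 - 8) - 26937 = -152 - 26937 = -27089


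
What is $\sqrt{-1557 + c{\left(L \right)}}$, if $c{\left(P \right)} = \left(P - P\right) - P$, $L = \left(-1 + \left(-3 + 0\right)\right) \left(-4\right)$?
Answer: $11 i \sqrt{13} \approx 39.661 i$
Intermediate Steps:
$L = 16$ ($L = \left(-1 - 3\right) \left(-4\right) = \left(-4\right) \left(-4\right) = 16$)
$c{\left(P \right)} = - P$ ($c{\left(P \right)} = 0 - P = - P$)
$\sqrt{-1557 + c{\left(L \right)}} = \sqrt{-1557 - 16} = \sqrt{-1573} = 11 i \sqrt{13}$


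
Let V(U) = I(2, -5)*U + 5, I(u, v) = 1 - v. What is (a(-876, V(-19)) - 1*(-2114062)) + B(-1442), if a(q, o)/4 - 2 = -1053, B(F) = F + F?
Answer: 2106974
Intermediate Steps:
B(F) = 2*F
V(U) = 5 + 6*U (V(U) = (1 - 1*(-5))*U + 5 = (1 + 5)*U + 5 = 6*U + 5 = 5 + 6*U)
a(q, o) = -4204 (a(q, o) = 8 + 4*(-1053) = 8 - 4212 = -4204)
(a(-876, V(-19)) - 1*(-2114062)) + B(-1442) = (-4204 - 1*(-2114062)) + 2*(-1442) = (-4204 + 2114062) - 2884 = 2109858 - 2884 = 2106974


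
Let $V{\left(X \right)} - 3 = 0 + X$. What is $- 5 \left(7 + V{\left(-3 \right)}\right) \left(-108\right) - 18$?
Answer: $3762$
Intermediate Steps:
$V{\left(X \right)} = 3 + X$ ($V{\left(X \right)} = 3 + \left(0 + X\right) = 3 + X$)
$- 5 \left(7 + V{\left(-3 \right)}\right) \left(-108\right) - 18 = - 5 \left(7 + \left(3 - 3\right)\right) \left(-108\right) - 18 = - 5 \left(7 + 0\right) \left(-108\right) - 18 = \left(-5\right) 7 \left(-108\right) - 18 = \left(-35\right) \left(-108\right) - 18 = 3780 - 18 = 3762$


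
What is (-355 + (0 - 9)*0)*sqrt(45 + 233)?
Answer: -355*sqrt(278) ≈ -5919.0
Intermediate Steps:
(-355 + (0 - 9)*0)*sqrt(45 + 233) = (-355 - 9*0)*sqrt(278) = (-355 + 0)*sqrt(278) = -355*sqrt(278)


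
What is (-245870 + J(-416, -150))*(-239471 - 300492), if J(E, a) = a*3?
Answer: 133003686160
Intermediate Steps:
J(E, a) = 3*a
(-245870 + J(-416, -150))*(-239471 - 300492) = (-245870 + 3*(-150))*(-239471 - 300492) = (-245870 - 450)*(-539963) = -246320*(-539963) = 133003686160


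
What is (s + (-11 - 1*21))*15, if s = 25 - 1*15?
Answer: -330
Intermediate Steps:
s = 10 (s = 25 - 15 = 10)
(s + (-11 - 1*21))*15 = (10 + (-11 - 1*21))*15 = (10 + (-11 - 21))*15 = (10 - 32)*15 = -22*15 = -330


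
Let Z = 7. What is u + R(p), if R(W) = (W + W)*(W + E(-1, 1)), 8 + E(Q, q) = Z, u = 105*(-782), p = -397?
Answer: 233902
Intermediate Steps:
u = -82110
E(Q, q) = -1 (E(Q, q) = -8 + 7 = -1)
R(W) = 2*W*(-1 + W) (R(W) = (W + W)*(W - 1) = (2*W)*(-1 + W) = 2*W*(-1 + W))
u + R(p) = -82110 + 2*(-397)*(-1 - 397) = -82110 + 2*(-397)*(-398) = -82110 + 316012 = 233902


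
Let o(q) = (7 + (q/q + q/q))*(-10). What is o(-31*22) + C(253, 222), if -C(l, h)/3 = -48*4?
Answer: 486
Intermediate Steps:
C(l, h) = 576 (C(l, h) = -(-144)*4 = -3*(-192) = 576)
o(q) = -90 (o(q) = (7 + (1 + 1))*(-10) = (7 + 2)*(-10) = 9*(-10) = -90)
o(-31*22) + C(253, 222) = -90 + 576 = 486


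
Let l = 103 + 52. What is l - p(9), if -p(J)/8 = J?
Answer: 227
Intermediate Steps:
p(J) = -8*J
l = 155
l - p(9) = 155 - (-8)*9 = 155 - 1*(-72) = 155 + 72 = 227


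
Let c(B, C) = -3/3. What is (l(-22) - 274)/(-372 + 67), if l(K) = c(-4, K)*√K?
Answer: 274/305 + I*√22/305 ≈ 0.89836 + 0.015378*I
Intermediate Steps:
c(B, C) = -1 (c(B, C) = -3*⅓ = -1)
l(K) = -√K
(l(-22) - 274)/(-372 + 67) = (-√(-22) - 274)/(-372 + 67) = (-I*√22 - 274)/(-305) = (-I*√22 - 274)*(-1/305) = (-274 - I*√22)*(-1/305) = 274/305 + I*√22/305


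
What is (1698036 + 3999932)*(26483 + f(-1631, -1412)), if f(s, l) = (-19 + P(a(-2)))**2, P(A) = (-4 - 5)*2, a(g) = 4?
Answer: 158699804736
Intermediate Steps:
P(A) = -18 (P(A) = -9*2 = -18)
f(s, l) = 1369 (f(s, l) = (-19 - 18)**2 = (-37)**2 = 1369)
(1698036 + 3999932)*(26483 + f(-1631, -1412)) = (1698036 + 3999932)*(26483 + 1369) = 5697968*27852 = 158699804736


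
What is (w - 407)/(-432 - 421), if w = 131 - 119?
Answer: 395/853 ≈ 0.46307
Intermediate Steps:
w = 12
(w - 407)/(-432 - 421) = (12 - 407)/(-432 - 421) = -395/(-853) = -395*(-1/853) = 395/853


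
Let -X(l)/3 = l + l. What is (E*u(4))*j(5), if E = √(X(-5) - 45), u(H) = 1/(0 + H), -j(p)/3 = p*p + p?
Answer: -45*I*√15/2 ≈ -87.142*I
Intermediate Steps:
X(l) = -6*l (X(l) = -3*(l + l) = -6*l)
j(p) = -3*p - 3*p² (j(p) = -3*(p*p + p) = -3*(p² + p) = -3*(p + p²) = -3*p - 3*p²)
u(H) = 1/H
E = I*√15 (E = √(-6*(-5) - 45) = √(30 - 45) = √(-15) = I*√15 ≈ 3.873*I)
(E*u(4))*j(5) = ((I*√15)/4)*(-3*5*(1 + 5)) = ((I*√15)*(¼))*(-3*5*6) = (I*√15/4)*(-90) = -45*I*√15/2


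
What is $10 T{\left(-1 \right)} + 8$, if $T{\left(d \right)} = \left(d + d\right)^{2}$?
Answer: $48$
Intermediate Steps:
$T{\left(d \right)} = 4 d^{2}$ ($T{\left(d \right)} = \left(2 d\right)^{2} = 4 d^{2}$)
$10 T{\left(-1 \right)} + 8 = 10 \cdot 4 \left(-1\right)^{2} + 8 = 10 \cdot 4 \cdot 1 + 8 = 10 \cdot 4 + 8 = 40 + 8 = 48$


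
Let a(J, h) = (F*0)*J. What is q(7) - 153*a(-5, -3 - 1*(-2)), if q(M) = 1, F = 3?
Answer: 1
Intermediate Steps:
a(J, h) = 0 (a(J, h) = (3*0)*J = 0*J = 0)
q(7) - 153*a(-5, -3 - 1*(-2)) = 1 - 153*0 = 1 + 0 = 1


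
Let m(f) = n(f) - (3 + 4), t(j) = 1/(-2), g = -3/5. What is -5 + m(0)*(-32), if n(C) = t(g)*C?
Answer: 219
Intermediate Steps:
g = -⅗ (g = -3*⅕ = -⅗ ≈ -0.60000)
t(j) = -½
n(C) = -C/2
m(f) = -7 - f/2 (m(f) = -f/2 - (3 + 4) = -f/2 - 1*7 = -f/2 - 7 = -7 - f/2)
-5 + m(0)*(-32) = -5 + (-7 - ½*0)*(-32) = -5 + (-7 + 0)*(-32) = -5 - 7*(-32) = -5 + 224 = 219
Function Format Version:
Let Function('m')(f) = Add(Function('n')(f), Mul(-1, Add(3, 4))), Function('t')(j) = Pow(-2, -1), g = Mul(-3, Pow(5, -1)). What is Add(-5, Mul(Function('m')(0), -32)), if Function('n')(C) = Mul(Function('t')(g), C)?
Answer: 219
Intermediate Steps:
g = Rational(-3, 5) (g = Mul(-3, Rational(1, 5)) = Rational(-3, 5) ≈ -0.60000)
Function('t')(j) = Rational(-1, 2)
Function('n')(C) = Mul(Rational(-1, 2), C)
Function('m')(f) = Add(-7, Mul(Rational(-1, 2), f)) (Function('m')(f) = Add(Mul(Rational(-1, 2), f), Mul(-1, Add(3, 4))) = Add(Mul(Rational(-1, 2), f), Mul(-1, 7)) = Add(Mul(Rational(-1, 2), f), -7) = Add(-7, Mul(Rational(-1, 2), f)))
Add(-5, Mul(Function('m')(0), -32)) = Add(-5, Mul(Add(-7, Mul(Rational(-1, 2), 0)), -32)) = Add(-5, Mul(Add(-7, 0), -32)) = Add(-5, Mul(-7, -32)) = Add(-5, 224) = 219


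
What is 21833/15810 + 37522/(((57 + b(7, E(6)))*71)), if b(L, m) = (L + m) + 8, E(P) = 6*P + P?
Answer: 128323187/21327690 ≈ 6.0167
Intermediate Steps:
E(P) = 7*P
b(L, m) = 8 + L + m
21833/15810 + 37522/(((57 + b(7, E(6)))*71)) = 21833/15810 + 37522/(((57 + (8 + 7 + 7*6))*71)) = 21833*(1/15810) + 37522/(((57 + (8 + 7 + 42))*71)) = 21833/15810 + 37522/(((57 + 57)*71)) = 21833/15810 + 37522/((114*71)) = 21833/15810 + 37522/8094 = 21833/15810 + 37522*(1/8094) = 21833/15810 + 18761/4047 = 128323187/21327690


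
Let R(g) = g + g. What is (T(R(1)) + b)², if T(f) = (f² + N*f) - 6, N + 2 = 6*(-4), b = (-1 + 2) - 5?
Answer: 3364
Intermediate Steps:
R(g) = 2*g
b = -4 (b = 1 - 5 = -4)
N = -26 (N = -2 + 6*(-4) = -2 - 24 = -26)
T(f) = -6 + f² - 26*f (T(f) = (f² - 26*f) - 6 = -6 + f² - 26*f)
(T(R(1)) + b)² = ((-6 + (2*1)² - 52) - 4)² = ((-6 + 2² - 26*2) - 4)² = ((-6 + 4 - 52) - 4)² = (-54 - 4)² = (-58)² = 3364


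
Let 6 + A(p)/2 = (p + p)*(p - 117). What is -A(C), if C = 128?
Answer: -5620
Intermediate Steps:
A(p) = -12 + 4*p*(-117 + p) (A(p) = -12 + 2*((p + p)*(p - 117)) = -12 + 2*((2*p)*(-117 + p)) = -12 + 2*(2*p*(-117 + p)) = -12 + 4*p*(-117 + p))
-A(C) = -(-12 - 468*128 + 4*128²) = -(-12 - 59904 + 4*16384) = -(-12 - 59904 + 65536) = -1*5620 = -5620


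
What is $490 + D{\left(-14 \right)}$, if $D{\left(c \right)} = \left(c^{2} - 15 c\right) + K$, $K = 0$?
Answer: $896$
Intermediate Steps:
$D{\left(c \right)} = c^{2} - 15 c$ ($D{\left(c \right)} = \left(c^{2} - 15 c\right) + 0 = c^{2} - 15 c$)
$490 + D{\left(-14 \right)} = 490 - 14 \left(-15 - 14\right) = 490 - -406 = 490 + 406 = 896$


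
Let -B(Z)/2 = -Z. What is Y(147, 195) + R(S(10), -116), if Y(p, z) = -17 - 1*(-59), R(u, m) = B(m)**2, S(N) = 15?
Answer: 53866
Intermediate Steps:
B(Z) = 2*Z (B(Z) = -(-2)*Z = 2*Z)
R(u, m) = 4*m**2 (R(u, m) = (2*m)**2 = 4*m**2)
Y(p, z) = 42 (Y(p, z) = -17 + 59 = 42)
Y(147, 195) + R(S(10), -116) = 42 + 4*(-116)**2 = 42 + 4*13456 = 42 + 53824 = 53866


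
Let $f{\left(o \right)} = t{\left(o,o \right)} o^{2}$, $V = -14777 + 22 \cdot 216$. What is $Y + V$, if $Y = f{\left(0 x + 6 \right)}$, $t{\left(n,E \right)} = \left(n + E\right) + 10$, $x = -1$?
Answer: $-9233$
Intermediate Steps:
$t{\left(n,E \right)} = 10 + E + n$ ($t{\left(n,E \right)} = \left(E + n\right) + 10 = 10 + E + n$)
$V = -10025$ ($V = -14777 + 4752 = -10025$)
$f{\left(o \right)} = o^{2} \left(10 + 2 o\right)$ ($f{\left(o \right)} = \left(10 + o + o\right) o^{2} = \left(10 + 2 o\right) o^{2} = o^{2} \left(10 + 2 o\right)$)
$Y = 792$ ($Y = 2 \left(0 \left(-1\right) + 6\right)^{2} \left(5 + \left(0 \left(-1\right) + 6\right)\right) = 2 \left(0 + 6\right)^{2} \left(5 + \left(0 + 6\right)\right) = 2 \cdot 6^{2} \left(5 + 6\right) = 2 \cdot 36 \cdot 11 = 792$)
$Y + V = 792 - 10025 = -9233$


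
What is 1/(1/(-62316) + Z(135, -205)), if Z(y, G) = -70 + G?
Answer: -62316/17136901 ≈ -0.0036364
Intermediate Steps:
1/(1/(-62316) + Z(135, -205)) = 1/(1/(-62316) + (-70 - 205)) = 1/(-1/62316 - 275) = 1/(-17136901/62316) = -62316/17136901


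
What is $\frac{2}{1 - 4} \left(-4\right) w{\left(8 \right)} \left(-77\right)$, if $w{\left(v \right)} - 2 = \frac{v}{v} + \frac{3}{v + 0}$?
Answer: $-693$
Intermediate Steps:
$w{\left(v \right)} = 3 + \frac{3}{v}$ ($w{\left(v \right)} = 2 + \left(\frac{v}{v} + \frac{3}{v + 0}\right) = 2 + \left(1 + \frac{3}{v}\right) = 3 + \frac{3}{v}$)
$\frac{2}{1 - 4} \left(-4\right) w{\left(8 \right)} \left(-77\right) = \frac{2}{1 - 4} \left(-4\right) \left(3 + \frac{3}{8}\right) \left(-77\right) = \frac{2}{-3} \left(-4\right) \left(3 + 3 \cdot \frac{1}{8}\right) \left(-77\right) = 2 \left(- \frac{1}{3}\right) \left(-4\right) \left(3 + \frac{3}{8}\right) \left(-77\right) = \left(- \frac{2}{3}\right) \left(-4\right) \frac{27}{8} \left(-77\right) = \frac{8}{3} \cdot \frac{27}{8} \left(-77\right) = 9 \left(-77\right) = -693$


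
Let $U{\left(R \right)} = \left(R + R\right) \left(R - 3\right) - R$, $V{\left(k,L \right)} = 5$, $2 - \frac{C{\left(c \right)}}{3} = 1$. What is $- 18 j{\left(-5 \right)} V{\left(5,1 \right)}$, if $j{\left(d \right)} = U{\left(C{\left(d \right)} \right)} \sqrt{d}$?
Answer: $270 i \sqrt{5} \approx 603.74 i$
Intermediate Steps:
$C{\left(c \right)} = 3$ ($C{\left(c \right)} = 6 - 3 = 3$)
$U{\left(R \right)} = - R + 2 R \left(-3 + R\right)$ ($U{\left(R \right)} = 2 R \left(-3 + R\right) - R = - R + 2 R \left(-3 + R\right)$)
$j{\left(d \right)} = - 3 \sqrt{d}$ ($j{\left(d \right)} = 3 \left(-7 + 2 \cdot 3\right) \sqrt{d} = 3 \left(-7 + 6\right) \sqrt{d} = 3 \left(-1\right) \sqrt{d} = - 3 \sqrt{d}$)
$- 18 j{\left(-5 \right)} V{\left(5,1 \right)} = - 18 \left(- 3 \sqrt{-5}\right) 5 = - 18 \left(- 3 i \sqrt{5}\right) 5 = 54 i \sqrt{5} \cdot 5 = 270 i \sqrt{5}$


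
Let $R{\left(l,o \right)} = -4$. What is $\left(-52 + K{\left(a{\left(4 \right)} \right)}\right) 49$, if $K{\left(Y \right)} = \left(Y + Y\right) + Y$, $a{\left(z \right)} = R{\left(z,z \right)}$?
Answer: $-3136$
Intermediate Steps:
$a{\left(z \right)} = -4$
$K{\left(Y \right)} = 3 Y$ ($K{\left(Y \right)} = 2 Y + Y = 3 Y$)
$\left(-52 + K{\left(a{\left(4 \right)} \right)}\right) 49 = \left(-52 + 3 \left(-4\right)\right) 49 = \left(-52 - 12\right) 49 = \left(-64\right) 49 = -3136$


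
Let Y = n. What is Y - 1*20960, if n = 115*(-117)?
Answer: -34415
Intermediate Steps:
n = -13455
Y = -13455
Y - 1*20960 = -13455 - 1*20960 = -13455 - 20960 = -34415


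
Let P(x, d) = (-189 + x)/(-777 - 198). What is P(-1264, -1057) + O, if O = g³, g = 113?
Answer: 1406826028/975 ≈ 1.4429e+6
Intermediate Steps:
O = 1442897 (O = 113³ = 1442897)
P(x, d) = 63/325 - x/975 (P(x, d) = (-189 + x)/(-975) = (-189 + x)*(-1/975) = 63/325 - x/975)
P(-1264, -1057) + O = (63/325 - 1/975*(-1264)) + 1442897 = (63/325 + 1264/975) + 1442897 = 1453/975 + 1442897 = 1406826028/975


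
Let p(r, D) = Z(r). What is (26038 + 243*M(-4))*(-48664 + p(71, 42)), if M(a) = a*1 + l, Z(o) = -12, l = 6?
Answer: -1291082224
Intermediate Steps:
p(r, D) = -12
M(a) = 6 + a (M(a) = a*1 + 6 = a + 6 = 6 + a)
(26038 + 243*M(-4))*(-48664 + p(71, 42)) = (26038 + 243*(6 - 4))*(-48664 - 12) = (26038 + 243*2)*(-48676) = (26038 + 486)*(-48676) = 26524*(-48676) = -1291082224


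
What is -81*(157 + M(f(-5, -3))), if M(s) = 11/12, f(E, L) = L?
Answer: -51165/4 ≈ -12791.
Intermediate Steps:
M(s) = 11/12 (M(s) = 11*(1/12) = 11/12)
-81*(157 + M(f(-5, -3))) = -81*(157 + 11/12) = -81*1895/12 = -51165/4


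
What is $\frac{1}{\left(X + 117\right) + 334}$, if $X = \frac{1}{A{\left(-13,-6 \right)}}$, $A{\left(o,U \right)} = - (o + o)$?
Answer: $\frac{26}{11727} \approx 0.0022171$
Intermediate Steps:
$A{\left(o,U \right)} = - 2 o$
$X = \frac{1}{26}$ ($X = \frac{1}{\left(-2\right) \left(-13\right)} = \frac{1}{26} \approx 0.038462$)
$\frac{1}{\left(X + 117\right) + 334} = \frac{1}{\left(\frac{1}{26} + 117\right) + 334} = \frac{1}{\frac{3043}{26} + 334} = \frac{1}{\frac{11727}{26}} = \frac{26}{11727}$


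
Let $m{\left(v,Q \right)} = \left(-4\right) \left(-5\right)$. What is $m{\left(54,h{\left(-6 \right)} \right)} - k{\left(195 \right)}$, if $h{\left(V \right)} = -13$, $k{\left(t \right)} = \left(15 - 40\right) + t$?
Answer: $-150$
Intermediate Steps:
$k{\left(t \right)} = -25 + t$
$m{\left(v,Q \right)} = 20$
$m{\left(54,h{\left(-6 \right)} \right)} - k{\left(195 \right)} = 20 - \left(-25 + 195\right) = 20 - 170 = -150$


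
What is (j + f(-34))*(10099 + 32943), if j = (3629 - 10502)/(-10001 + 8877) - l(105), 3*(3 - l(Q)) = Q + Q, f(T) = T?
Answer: 946170765/562 ≈ 1.6836e+6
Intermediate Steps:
l(Q) = 3 - 2*Q/3 (l(Q) = 3 - (Q + Q)/3 = 3 - 2*Q/3)
j = 82181/1124 (j = (3629 - 10502)/(-10001 + 8877) - (3 - ⅔*105) = -6873/(-1124) - (3 - 70) = -6873*(-1/1124) - 1*(-67) = 6873/1124 + 67 = 82181/1124 ≈ 73.115)
(j + f(-34))*(10099 + 32943) = (82181/1124 - 34)*(10099 + 32943) = (43965/1124)*43042 = 946170765/562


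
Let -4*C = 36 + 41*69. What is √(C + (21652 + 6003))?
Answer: √107755/2 ≈ 164.13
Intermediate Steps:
C = -2865/4 (C = -(36 + 41*69)/4 = -(36 + 2829)/4 = -¼*2865 = -2865/4 ≈ -716.25)
√(C + (21652 + 6003)) = √(-2865/4 + (21652 + 6003)) = √(-2865/4 + 27655) = √(107755/4) = √107755/2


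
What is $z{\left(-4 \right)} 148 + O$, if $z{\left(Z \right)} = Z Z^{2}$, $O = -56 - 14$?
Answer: $-9542$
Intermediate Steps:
$O = -70$
$z{\left(Z \right)} = Z^{3}$
$z{\left(-4 \right)} 148 + O = \left(-4\right)^{3} \cdot 148 - 70 = \left(-64\right) 148 - 70 = -9472 - 70 = -9542$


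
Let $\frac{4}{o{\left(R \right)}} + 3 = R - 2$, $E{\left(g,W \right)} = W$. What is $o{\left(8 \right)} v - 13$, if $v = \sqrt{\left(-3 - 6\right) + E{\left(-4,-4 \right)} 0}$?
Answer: $-13 + 4 i \approx -13.0 + 4.0 i$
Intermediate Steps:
$v = 3 i$ ($v = \sqrt{\left(-3 - 6\right) - 0} = \sqrt{-9 + 0} = \sqrt{-9} = 3 i \approx 3.0 i$)
$o{\left(R \right)} = \frac{4}{-5 + R}$ ($o{\left(R \right)} = \frac{4}{-3 + \left(R - 2\right)} = \frac{4}{-3 + \left(-2 + R\right)} = \frac{4}{-5 + R}$)
$o{\left(8 \right)} v - 13 = \frac{4}{-5 + 8} \cdot 3 i - 13 = \frac{4}{3} \cdot 3 i - 13 = 4 \cdot \frac{1}{3} \cdot 3 i - 13 = \frac{4 \cdot 3 i}{3} - 13 = 4 i - 13 = -13 + 4 i$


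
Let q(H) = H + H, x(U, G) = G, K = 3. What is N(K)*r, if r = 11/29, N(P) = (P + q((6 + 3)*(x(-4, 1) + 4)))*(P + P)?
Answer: 6138/29 ≈ 211.66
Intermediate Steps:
q(H) = 2*H
N(P) = 2*P*(90 + P) (N(P) = (P + 2*((6 + 3)*(1 + 4)))*(P + P) = (P + 2*(9*5))*(2*P) = (P + 2*45)*(2*P) = (P + 90)*(2*P) = (90 + P)*(2*P) = 2*P*(90 + P))
r = 11/29 (r = 11*(1/29) = 11/29 ≈ 0.37931)
N(K)*r = (2*3*(90 + 3))*(11/29) = (2*3*93)*(11/29) = 558*(11/29) = 6138/29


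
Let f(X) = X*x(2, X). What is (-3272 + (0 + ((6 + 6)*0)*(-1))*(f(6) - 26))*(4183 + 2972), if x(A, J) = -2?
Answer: -23411160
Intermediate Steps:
f(X) = -2*X (f(X) = X*(-2) = -2*X)
(-3272 + (0 + ((6 + 6)*0)*(-1))*(f(6) - 26))*(4183 + 2972) = (-3272 + (0 + ((6 + 6)*0)*(-1))*(-2*6 - 26))*(4183 + 2972) = (-3272 + (0 + (12*0)*(-1))*(-12 - 26))*7155 = (-3272 + (0 + 0*(-1))*(-38))*7155 = (-3272 + (0 + 0)*(-38))*7155 = (-3272 + 0*(-38))*7155 = (-3272 + 0)*7155 = -3272*7155 = -23411160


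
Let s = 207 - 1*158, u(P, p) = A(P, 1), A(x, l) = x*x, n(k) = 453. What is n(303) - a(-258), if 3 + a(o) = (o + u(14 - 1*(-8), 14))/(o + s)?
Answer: 95530/209 ≈ 457.08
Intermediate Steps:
A(x, l) = x²
u(P, p) = P²
s = 49 (s = 207 - 158 = 49)
a(o) = -3 + (484 + o)/(49 + o) (a(o) = -3 + (o + (14 - 1*(-8))²)/(o + 49) = -3 + (o + (14 + 8)²)/(49 + o) = -3 + (o + 22²)/(49 + o) = -3 + (o + 484)/(49 + o) = -3 + (484 + o)/(49 + o))
n(303) - a(-258) = 453 - (337 - 2*(-258))/(49 - 258) = 453 - (337 + 516)/(-209) = 453 - (-1)*853/209 = 453 - 1*(-853/209) = 453 + 853/209 = 95530/209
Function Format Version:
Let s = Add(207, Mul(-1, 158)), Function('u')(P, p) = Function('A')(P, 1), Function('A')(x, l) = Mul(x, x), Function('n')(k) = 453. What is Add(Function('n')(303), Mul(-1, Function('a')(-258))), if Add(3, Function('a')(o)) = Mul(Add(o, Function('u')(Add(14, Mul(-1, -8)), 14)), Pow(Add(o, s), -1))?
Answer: Rational(95530, 209) ≈ 457.08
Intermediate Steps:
Function('A')(x, l) = Pow(x, 2)
Function('u')(P, p) = Pow(P, 2)
s = 49 (s = Add(207, -158) = 49)
Function('a')(o) = Add(-3, Mul(Pow(Add(49, o), -1), Add(484, o))) (Function('a')(o) = Add(-3, Mul(Add(o, Pow(Add(14, Mul(-1, -8)), 2)), Pow(Add(o, 49), -1))) = Add(-3, Mul(Add(o, Pow(Add(14, 8), 2)), Pow(Add(49, o), -1))) = Add(-3, Mul(Add(o, Pow(22, 2)), Pow(Add(49, o), -1))) = Add(-3, Mul(Add(o, 484), Pow(Add(49, o), -1))) = Add(-3, Mul(Add(484, o), Pow(Add(49, o), -1))) = Add(-3, Mul(Pow(Add(49, o), -1), Add(484, o))))
Add(Function('n')(303), Mul(-1, Function('a')(-258))) = Add(453, Mul(-1, Mul(Pow(Add(49, -258), -1), Add(337, Mul(-2, -258))))) = Add(453, Mul(-1, Mul(Pow(-209, -1), Add(337, 516)))) = Add(453, Mul(-1, Mul(Rational(-1, 209), 853))) = Add(453, Mul(-1, Rational(-853, 209))) = Add(453, Rational(853, 209)) = Rational(95530, 209)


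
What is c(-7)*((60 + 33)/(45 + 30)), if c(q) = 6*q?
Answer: -1302/25 ≈ -52.080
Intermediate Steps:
c(-7)*((60 + 33)/(45 + 30)) = (6*(-7))*((60 + 33)/(45 + 30)) = -3906/75 = -42*31/25 = -1302/25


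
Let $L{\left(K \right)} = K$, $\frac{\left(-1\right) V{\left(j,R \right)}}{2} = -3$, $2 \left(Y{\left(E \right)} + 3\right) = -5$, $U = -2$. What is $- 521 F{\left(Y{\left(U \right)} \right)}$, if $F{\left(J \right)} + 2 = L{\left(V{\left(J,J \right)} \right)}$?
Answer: $-2084$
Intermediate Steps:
$Y{\left(E \right)} = - \frac{11}{2}$ ($Y{\left(E \right)} = -3 + \frac{1}{2} \left(-5\right) = -3 - \frac{5}{2} = - \frac{11}{2}$)
$V{\left(j,R \right)} = 6$ ($V{\left(j,R \right)} = \left(-2\right) \left(-3\right) = 6$)
$F{\left(J \right)} = 4$ ($F{\left(J \right)} = -2 + 6 = 4$)
$- 521 F{\left(Y{\left(U \right)} \right)} = \left(-521\right) 4 = -2084$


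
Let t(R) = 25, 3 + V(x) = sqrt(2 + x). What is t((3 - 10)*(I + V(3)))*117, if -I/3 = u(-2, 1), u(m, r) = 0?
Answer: 2925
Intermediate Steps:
I = 0 (I = -3*0 = 0)
V(x) = -3 + sqrt(2 + x)
t((3 - 10)*(I + V(3)))*117 = 25*117 = 2925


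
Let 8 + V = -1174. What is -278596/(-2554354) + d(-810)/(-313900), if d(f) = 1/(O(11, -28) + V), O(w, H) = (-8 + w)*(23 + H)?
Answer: 52339594990577/479884314779100 ≈ 0.10907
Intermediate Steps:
V = -1182 (V = -8 - 1174 = -1182)
d(f) = -1/1197 (d(f) = 1/((-184 - 8*(-28) + 23*11 - 28*11) - 1182) = 1/((-184 + 224 + 253 - 308) - 1182) = 1/(-15 - 1182) = 1/(-1197) = -1/1197)
-278596/(-2554354) + d(-810)/(-313900) = -278596/(-2554354) - 1/1197/(-313900) = -278596*(-1/2554354) - 1/1197*(-1/313900) = 139298/1277177 + 1/375738300 = 52339594990577/479884314779100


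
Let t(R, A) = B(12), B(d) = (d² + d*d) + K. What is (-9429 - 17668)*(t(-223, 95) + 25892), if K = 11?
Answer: -709697527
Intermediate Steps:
B(d) = 11 + 2*d² (B(d) = (d² + d*d) + 11 = (d² + d²) + 11 = 2*d² + 11 = 11 + 2*d²)
t(R, A) = 299 (t(R, A) = 11 + 2*12² = 11 + 2*144 = 11 + 288 = 299)
(-9429 - 17668)*(t(-223, 95) + 25892) = (-9429 - 17668)*(299 + 25892) = -27097*26191 = -709697527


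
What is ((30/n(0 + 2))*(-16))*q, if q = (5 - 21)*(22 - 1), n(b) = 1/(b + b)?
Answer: 645120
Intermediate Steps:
n(b) = 1/(2*b)
q = -336 (q = -16*21 = -336)
((30/n(0 + 2))*(-16))*q = ((30/((1/(2*(0 + 2)))))*(-16))*(-336) = ((30/(((½)/2)))*(-16))*(-336) = ((30/(((½)*(½))))*(-16))*(-336) = ((30/(¼))*(-16))*(-336) = ((30*4)*(-16))*(-336) = (120*(-16))*(-336) = -1920*(-336) = 645120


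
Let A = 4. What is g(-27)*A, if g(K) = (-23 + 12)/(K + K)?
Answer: 22/27 ≈ 0.81481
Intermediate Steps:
g(K) = -11/(2*K) (g(K) = -11*1/(2*K) = -11/(2*K))
g(-27)*A = -11/2/(-27)*4 = -11/2*(-1/27)*4 = (11/54)*4 = 22/27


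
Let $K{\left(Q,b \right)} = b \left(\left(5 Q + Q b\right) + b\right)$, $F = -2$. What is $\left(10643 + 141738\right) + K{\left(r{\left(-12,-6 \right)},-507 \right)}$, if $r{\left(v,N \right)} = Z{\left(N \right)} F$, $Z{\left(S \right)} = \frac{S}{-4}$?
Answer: $-354112$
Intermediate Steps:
$Z{\left(S \right)} = - \frac{S}{4}$ ($Z{\left(S \right)} = S \left(- \frac{1}{4}\right) = - \frac{S}{4}$)
$r{\left(v,N \right)} = \frac{N}{2}$ ($r{\left(v,N \right)} = - \frac{N}{4} \left(-2\right) = \frac{N}{2}$)
$K{\left(Q,b \right)} = b \left(b + 5 Q + Q b\right)$
$\left(10643 + 141738\right) + K{\left(r{\left(-12,-6 \right)},-507 \right)} = \left(10643 + 141738\right) - 507 \left(-507 + 5 \cdot \frac{1}{2} \left(-6\right) + \frac{1}{2} \left(-6\right) \left(-507\right)\right) = 152381 - 507 \left(-507 + 5 \left(-3\right) - -1521\right) = 152381 - 507 \left(-507 - 15 + 1521\right) = 152381 - 506493 = -354112$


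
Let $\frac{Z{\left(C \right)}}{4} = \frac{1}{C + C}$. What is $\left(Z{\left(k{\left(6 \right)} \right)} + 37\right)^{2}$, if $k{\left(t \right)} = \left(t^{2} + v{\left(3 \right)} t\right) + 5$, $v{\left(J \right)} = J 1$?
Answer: $\frac{4774225}{3481} \approx 1371.5$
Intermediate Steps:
$v{\left(J \right)} = J$
$k{\left(t \right)} = 5 + t^{2} + 3 t$ ($k{\left(t \right)} = \left(t^{2} + 3 t\right) + 5 = 5 + t^{2} + 3 t$)
$Z{\left(C \right)} = \frac{2}{C}$ ($Z{\left(C \right)} = \frac{4}{C + C} = \frac{4}{2 C} = 4 \frac{1}{2 C} = \frac{2}{C}$)
$\left(Z{\left(k{\left(6 \right)} \right)} + 37\right)^{2} = \left(\frac{2}{5 + 6^{2} + 3 \cdot 6} + 37\right)^{2} = \left(\frac{2}{5 + 36 + 18} + 37\right)^{2} = \left(\frac{2}{59} + 37\right)^{2} = \left(\frac{2185}{59}\right)^{2} = \frac{4774225}{3481}$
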